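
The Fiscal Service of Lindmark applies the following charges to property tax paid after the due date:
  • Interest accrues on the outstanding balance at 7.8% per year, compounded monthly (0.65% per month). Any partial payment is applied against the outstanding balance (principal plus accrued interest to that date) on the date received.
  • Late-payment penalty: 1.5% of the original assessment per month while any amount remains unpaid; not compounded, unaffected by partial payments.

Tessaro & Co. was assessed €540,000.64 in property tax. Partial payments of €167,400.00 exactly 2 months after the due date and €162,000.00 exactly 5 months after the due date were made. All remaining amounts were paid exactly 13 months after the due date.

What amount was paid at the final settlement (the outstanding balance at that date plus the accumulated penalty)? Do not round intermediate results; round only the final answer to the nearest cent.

€342,369.56

Balance at month 2: €540,000.6400 × (1 + 0.0065)^2 = €547,043.4633…
After €167,400.00 payment: €547,043.4633… − €167,400.00 = €379,643.4633…
Balance at month 5: €379,643.4633… × (1 + 0.0065)^3 = €387,094.7350…
After €162,000.00 payment: €387,094.7350… − €162,000.00 = €225,094.7350…
Balance at month 13: €225,094.7350… × (1 + 0.0065)^8 = €237,069.4382…
Penalty: 13 × 1.5% × €540,000.64 = €105,300.12…
Final settlement = outstanding balance + penalty = €237,069.4382… + €105,300.12… = €342,369.56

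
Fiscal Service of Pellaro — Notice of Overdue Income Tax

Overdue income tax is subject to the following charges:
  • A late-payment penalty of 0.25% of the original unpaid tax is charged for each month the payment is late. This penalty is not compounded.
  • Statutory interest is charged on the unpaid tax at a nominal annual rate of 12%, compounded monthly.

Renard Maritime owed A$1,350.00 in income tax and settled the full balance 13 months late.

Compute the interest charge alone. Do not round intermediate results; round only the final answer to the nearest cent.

A$186.43

Interest (12%/yr ÷ 12 = 1%/month): A$1,350.00 × ((1 + 0.01)^13 − 1) = A$186.4259…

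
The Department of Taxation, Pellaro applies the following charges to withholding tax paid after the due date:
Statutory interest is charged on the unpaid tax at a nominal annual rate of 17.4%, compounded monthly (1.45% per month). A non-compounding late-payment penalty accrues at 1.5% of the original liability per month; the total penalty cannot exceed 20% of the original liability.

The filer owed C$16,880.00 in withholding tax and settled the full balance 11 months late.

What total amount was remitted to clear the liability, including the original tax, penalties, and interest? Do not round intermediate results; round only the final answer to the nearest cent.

Penalty: 11 × 1.5% × C$16,880.00 = C$2,785.20 (below the 20% cap of C$3,376.00)
Interest: C$16,880.00 × ((1 + 0.0145)^11 − 1) = C$16,880.00 × 0.1715817… = C$2,896.2984…
Total = C$16,880.00 + C$2,785.2000 + C$2,896.2984… = C$22,561.50

C$22,561.50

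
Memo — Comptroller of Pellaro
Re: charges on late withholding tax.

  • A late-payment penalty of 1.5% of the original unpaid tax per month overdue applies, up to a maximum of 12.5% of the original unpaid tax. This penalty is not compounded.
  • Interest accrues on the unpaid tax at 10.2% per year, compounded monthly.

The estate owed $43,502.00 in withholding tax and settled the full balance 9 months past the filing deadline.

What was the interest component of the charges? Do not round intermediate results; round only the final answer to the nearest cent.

$3,443.32

Interest (10.2%/yr ÷ 12 = 0.85%/month): $43,502.00 × ((1 + 0.0085)^9 − 1) = $3,443.3247…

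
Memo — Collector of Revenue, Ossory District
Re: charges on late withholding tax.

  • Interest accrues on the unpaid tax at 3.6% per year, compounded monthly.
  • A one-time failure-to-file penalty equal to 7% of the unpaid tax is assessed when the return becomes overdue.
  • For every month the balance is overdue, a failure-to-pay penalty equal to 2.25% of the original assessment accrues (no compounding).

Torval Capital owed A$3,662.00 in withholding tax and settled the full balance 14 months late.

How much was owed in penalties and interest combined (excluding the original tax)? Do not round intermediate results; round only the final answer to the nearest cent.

Failure-to-file penalty: 7% × A$3,662.00 = A$256.34
Failure-to-pay penalty: 14 × 2.25% × A$3,662.00 = A$1,153.53
Interest (3.6%/yr ÷ 12 = 0.3%/month): A$3,662.00 × ((1 + 0.003)^14 − 1) = A$156.8395…
Penalties + interest = A$1,409.8700 + A$156.8395… = A$1,566.71

A$1,566.71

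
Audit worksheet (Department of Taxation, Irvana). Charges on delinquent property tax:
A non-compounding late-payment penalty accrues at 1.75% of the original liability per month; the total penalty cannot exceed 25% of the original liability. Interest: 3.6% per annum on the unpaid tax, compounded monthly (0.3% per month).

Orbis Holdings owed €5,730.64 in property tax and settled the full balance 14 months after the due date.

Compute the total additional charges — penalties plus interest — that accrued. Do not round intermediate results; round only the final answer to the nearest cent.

€1,649.44

Penalty: 14 × 1.75% × €5,730.64 = €1,404.01… (below the 25% cap of €1,432.66)
Interest: €5,730.64 × ((1 + 0.003)^14 − 1) = €5,730.64 × 0.0428289… = €245.4371…
Penalties + interest = €1,404.0068 + €245.4371… = €1,649.44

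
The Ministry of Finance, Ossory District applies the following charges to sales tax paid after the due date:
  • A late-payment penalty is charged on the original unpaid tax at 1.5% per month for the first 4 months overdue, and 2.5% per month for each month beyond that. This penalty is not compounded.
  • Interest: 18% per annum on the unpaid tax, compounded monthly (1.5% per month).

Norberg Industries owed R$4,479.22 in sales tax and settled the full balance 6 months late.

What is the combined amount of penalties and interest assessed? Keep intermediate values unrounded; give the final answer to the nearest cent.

Penalty, months 1–4: 4 × 1.5% × R$4,479.22 = R$268.75…
Penalty, months 5–6: 2 × 2.5% × R$4,479.22 = R$223.96…
Interest: R$4,479.22 × ((1 + 0.015)^6 − 1) = R$4,479.22 × 0.0934433… = R$418.5529…
Penalties + interest = R$492.7142 + R$418.5529… = R$911.27

R$911.27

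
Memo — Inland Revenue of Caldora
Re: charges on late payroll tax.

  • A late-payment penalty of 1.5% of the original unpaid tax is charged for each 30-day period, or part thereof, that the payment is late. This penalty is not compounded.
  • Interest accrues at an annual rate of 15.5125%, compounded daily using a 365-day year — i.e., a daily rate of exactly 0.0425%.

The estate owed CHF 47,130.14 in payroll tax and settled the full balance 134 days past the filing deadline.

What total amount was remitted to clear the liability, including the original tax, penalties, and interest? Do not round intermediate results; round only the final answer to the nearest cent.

Penalty periods: ⌈134/30⌉ = 5; penalty = 5 × 1.5% × CHF 47,130.14 = CHF 3,534.76…
Interest: CHF 47,130.14 × ((1 + 0.000425)^134 − 1) = CHF 47,130.14 × 0.05859007… = CHF 2,761.3583…
Total = CHF 47,130.14 + CHF 3,534.7605 + CHF 2,761.3583… = CHF 53,426.26

CHF 53,426.26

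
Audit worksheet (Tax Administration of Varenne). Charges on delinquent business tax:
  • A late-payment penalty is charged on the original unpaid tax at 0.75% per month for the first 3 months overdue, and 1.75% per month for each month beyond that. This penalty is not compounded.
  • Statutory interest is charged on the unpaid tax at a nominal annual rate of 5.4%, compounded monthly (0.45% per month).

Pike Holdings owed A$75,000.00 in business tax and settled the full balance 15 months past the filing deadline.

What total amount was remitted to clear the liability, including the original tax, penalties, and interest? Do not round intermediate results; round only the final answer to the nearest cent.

A$97,662.62

Penalty, months 1–3: 3 × 0.75% × A$75,000.00 = A$1,687.50
Penalty, months 4–15: 12 × 1.75% × A$75,000.00 = A$15,750.00
Interest: A$75,000.00 × ((1 + 0.0045)^15 − 1) = A$75,000.00 × 0.0696683… = A$5,225.1208…
Total = A$75,000.00 + A$17,437.5000 + A$5,225.1208… = A$97,662.62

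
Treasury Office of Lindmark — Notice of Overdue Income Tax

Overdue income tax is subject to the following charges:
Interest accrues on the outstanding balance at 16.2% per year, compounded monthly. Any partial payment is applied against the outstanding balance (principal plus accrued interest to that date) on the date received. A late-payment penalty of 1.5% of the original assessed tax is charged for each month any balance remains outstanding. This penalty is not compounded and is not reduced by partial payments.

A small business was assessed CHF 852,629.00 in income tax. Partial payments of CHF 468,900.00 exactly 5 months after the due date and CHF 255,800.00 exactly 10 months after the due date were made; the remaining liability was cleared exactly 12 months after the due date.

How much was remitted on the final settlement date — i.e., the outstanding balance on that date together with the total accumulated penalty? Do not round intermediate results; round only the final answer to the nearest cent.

Monthly rate = 16.2% ÷ 12 = 1.35%
Balance at month 5: CHF 852,629.0000 × (1 + 0.0135)^5 = CHF 911,756.4937…
After CHF 468,900.00 payment: CHF 911,756.4937… − CHF 468,900.00 = CHF 442,856.4937…
Balance at month 10: CHF 442,856.4937… × (1 + 0.0135)^5 = CHF 473,567.3827…
After CHF 255,800.00 payment: CHF 473,567.3827… − CHF 255,800.00 = CHF 217,767.3827…
Balance at month 12: CHF 217,767.3827… × (1 + 0.0135)^2 = CHF 223,686.7901…
Penalty: 12 × 1.5% × CHF 852,629.00 = CHF 153,473.22
Final settlement = outstanding balance + penalty = CHF 223,686.7901… + CHF 153,473.22 = CHF 377,160.01

CHF 377,160.01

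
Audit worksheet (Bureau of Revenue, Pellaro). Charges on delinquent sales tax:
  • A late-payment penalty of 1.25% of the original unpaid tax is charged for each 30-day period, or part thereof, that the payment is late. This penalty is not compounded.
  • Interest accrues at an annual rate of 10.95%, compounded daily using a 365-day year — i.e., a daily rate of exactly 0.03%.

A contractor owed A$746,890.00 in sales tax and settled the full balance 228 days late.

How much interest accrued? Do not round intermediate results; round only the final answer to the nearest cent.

A$52,866.78

Interest: A$746,890.00 × ((1 + 0.0003)^228 − 1) = A$746,890.00 × 0.07078256… = A$52,866.7834…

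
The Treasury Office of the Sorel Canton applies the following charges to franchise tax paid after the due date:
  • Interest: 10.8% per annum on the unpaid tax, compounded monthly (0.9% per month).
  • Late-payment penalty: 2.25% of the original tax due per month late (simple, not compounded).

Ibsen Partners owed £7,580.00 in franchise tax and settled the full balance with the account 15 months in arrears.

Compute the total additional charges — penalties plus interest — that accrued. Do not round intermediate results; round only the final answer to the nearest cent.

£3,648.60

Late-payment penalty: 15 × 2.25% × £7,580.00 = £2,558.25
Interest: £7,580.00 × ((1 + 0.009)^15 − 1) = £7,580.00 × 0.1438458… = £1,090.3514…
Penalties + interest = £2,558.2500 + £1,090.3514… = £3,648.60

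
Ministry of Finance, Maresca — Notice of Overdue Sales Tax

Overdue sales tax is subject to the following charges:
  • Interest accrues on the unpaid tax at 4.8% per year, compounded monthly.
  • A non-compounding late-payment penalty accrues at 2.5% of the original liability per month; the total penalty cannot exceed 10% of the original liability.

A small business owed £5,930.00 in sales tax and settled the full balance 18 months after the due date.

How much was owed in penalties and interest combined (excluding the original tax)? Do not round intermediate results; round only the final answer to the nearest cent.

Penalty (uncapped): 18 × 2.5% × £5,930.00 = £2,668.50; cap = 10% × £5,930.00 = £593.00 → penalty = £593.00
Interest (4.8%/yr ÷ 12 = 0.4%/month): £5,930.00 × ((1 + 0.004)^18 − 1) = £441.7910…
Penalties + interest = £593.0000 + £441.7910… = £1,034.79

£1,034.79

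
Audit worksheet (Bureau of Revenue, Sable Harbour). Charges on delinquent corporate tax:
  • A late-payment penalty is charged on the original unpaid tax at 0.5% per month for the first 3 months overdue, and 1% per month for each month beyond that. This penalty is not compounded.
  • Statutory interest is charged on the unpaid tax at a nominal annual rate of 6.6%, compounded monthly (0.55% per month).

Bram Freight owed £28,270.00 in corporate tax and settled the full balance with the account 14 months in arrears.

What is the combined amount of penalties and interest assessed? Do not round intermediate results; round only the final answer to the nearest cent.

£5,790.10

Penalty, months 1–3: 3 × 0.5% × £28,270.00 = £424.05
Penalty, months 4–14: 11 × 1% × £28,270.00 = £3,109.70
Interest: £28,270.00 × ((1 + 0.0055)^14 − 1) = £28,270.00 × 0.0798142… = £2,256.3485…
Penalties + interest = £3,533.7500 + £2,256.3485… = £5,790.10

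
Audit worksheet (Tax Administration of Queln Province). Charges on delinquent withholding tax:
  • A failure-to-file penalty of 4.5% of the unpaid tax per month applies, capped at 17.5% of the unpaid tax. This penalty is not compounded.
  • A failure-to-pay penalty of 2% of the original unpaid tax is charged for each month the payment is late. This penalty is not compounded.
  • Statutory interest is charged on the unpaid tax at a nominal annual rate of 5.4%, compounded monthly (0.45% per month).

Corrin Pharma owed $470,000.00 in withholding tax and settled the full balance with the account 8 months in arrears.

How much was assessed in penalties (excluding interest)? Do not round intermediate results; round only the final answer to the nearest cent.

$157,450.00

Failure-to-file: 8 × 4.5% × $470,000.00 = $169,200.00, capped at 17.5% × $470,000.00 = $82,250.00
Failure-to-pay penalty: 8 × 2% × $470,000.00 = $75,200.00
Total penalty = $82,250.00 + $75,200.00 = $157,450.00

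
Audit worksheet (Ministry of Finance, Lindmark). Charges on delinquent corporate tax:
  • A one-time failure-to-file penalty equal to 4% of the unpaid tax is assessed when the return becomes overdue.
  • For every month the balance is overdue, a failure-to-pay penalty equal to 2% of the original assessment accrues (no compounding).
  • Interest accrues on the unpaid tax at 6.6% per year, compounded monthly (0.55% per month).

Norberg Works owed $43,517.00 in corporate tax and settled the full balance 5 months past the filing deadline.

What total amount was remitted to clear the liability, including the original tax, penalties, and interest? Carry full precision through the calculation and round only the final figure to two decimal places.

Failure-to-file penalty: 4% × $43,517.00 = $1,740.68
Failure-to-pay penalty = 2% × $43,517.00 × 5 mo = $4,351.70
Interest: $43,517.00 × ((1 + 0.0055)^5 − 1) = $43,517.00 × 0.0278042… = $1,209.9540…
Total = $43,517.00 + $6,092.3800 + $1,209.9540… = $50,819.33

$50,819.33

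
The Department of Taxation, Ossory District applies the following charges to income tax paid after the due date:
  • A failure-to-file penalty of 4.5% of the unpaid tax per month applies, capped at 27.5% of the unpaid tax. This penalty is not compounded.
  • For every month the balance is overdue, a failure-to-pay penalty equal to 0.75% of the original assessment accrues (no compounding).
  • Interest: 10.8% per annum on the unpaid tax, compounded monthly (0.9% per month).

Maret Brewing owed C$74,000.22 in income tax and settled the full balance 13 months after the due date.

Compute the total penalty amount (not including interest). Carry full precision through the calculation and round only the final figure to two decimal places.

Failure-to-file: 13 × 4.5% × C$74,000.22 = C$43,290.13…, capped at 27.5% × C$74,000.22 = C$20,350.06…
Failure-to-pay penalty: 13 × 0.75% × C$74,000.22 = C$7,215.02…
Total penalty = C$20,350.06… + C$7,215.02… = C$27,565.08

C$27,565.08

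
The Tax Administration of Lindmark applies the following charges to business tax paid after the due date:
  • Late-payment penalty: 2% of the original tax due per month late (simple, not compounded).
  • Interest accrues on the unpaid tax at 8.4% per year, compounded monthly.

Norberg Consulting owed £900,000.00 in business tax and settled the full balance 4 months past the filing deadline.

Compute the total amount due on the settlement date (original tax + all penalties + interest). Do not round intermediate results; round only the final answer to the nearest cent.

£997,465.84

Late-payment penalty = 2% × £900,000.00 × 4 mo = £72,000.00
Interest (8.4%/yr ÷ 12 = 0.7%/month): £900,000.00 × ((1 + 0.007)^4 − 1) = £25,465.8370…
Total = £900,000.00 + £72,000.0000 + £25,465.8370… = £997,465.84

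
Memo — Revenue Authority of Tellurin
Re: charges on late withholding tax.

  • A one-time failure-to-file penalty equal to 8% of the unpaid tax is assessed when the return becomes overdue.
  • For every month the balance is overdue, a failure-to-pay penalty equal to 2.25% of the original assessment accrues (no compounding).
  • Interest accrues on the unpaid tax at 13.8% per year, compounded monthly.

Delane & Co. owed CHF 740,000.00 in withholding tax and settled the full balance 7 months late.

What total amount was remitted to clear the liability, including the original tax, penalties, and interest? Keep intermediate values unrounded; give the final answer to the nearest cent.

Failure-to-file penalty: 8% × CHF 740,000.00 = CHF 59,200.00
Failure-to-pay penalty: 7 × 2.25% × CHF 740,000.00 = CHF 116,550.00
Interest (13.8%/yr ÷ 12 = 1.15%/month): CHF 740,000.00 × ((1 + 0.0115)^7 − 1) = CHF 61,665.0118…
Total = CHF 740,000.00 + CHF 175,750.0000 + CHF 61,665.0118… = CHF 977,415.01

CHF 977,415.01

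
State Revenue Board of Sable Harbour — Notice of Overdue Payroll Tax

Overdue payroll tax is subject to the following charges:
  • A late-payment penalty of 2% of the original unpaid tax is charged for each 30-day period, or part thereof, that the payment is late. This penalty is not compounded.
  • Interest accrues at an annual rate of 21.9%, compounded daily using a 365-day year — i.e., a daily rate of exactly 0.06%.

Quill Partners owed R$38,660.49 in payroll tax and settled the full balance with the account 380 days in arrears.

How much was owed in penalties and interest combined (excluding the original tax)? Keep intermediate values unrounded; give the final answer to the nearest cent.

R$19,948.79

Penalty periods: ⌈380/30⌉ = 13; penalty = 13 × 2% × R$38,660.49 = R$10,051.73…
Interest: R$38,660.49 × ((1 + 0.0006)^380 − 1) = R$38,660.49 × 0.25599945… = R$9,897.0640…
Penalties + interest = R$10,051.7274 + R$9,897.0640… = R$19,948.79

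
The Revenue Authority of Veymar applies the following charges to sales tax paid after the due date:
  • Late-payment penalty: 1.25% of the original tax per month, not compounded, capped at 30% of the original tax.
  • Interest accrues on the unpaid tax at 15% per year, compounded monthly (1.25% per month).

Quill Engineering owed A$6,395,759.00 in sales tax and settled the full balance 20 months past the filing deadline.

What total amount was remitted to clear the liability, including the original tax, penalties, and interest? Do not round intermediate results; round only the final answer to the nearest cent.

A$9,798,540.91

Penalty: 20 × 1.25% × A$6,395,759.00 = A$1,598,939.75 (below the 30% cap of A$1,918,727.70)
Interest: A$6,395,759.00 × ((1 + 0.0125)^20 − 1) = A$6,395,759.00 × 0.2820372… = A$1,803,842.1630…
Total = A$6,395,759.00 + A$1,598,939.7500 + A$1,803,842.1630… = A$9,798,540.91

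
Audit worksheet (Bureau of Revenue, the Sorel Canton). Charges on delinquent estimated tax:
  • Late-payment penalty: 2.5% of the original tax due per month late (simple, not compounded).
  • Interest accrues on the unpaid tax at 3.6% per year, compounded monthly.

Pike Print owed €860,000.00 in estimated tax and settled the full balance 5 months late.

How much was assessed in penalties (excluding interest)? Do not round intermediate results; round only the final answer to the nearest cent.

Late-payment penalty: 5 × 2.5% × €860,000.00 = €107,500.00

€107,500.00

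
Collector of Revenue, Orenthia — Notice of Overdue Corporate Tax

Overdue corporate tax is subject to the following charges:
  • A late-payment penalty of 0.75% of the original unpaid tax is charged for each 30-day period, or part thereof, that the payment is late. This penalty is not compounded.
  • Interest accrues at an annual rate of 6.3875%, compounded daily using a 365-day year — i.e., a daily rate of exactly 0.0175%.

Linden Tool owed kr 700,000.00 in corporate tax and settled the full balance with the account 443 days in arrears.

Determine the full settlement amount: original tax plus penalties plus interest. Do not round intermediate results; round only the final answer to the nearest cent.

Penalty periods: ⌈443/30⌉ = 15; penalty = 15 × 0.75% × kr 700,000.00 = kr 78,750.00
Interest: kr 700,000.00 × ((1 + 0.000175)^443 − 1) = kr 700,000.00 × 0.08060192… = kr 56,421.3426…
Total = kr 700,000.00 + kr 78,750.0000 + kr 56,421.3426… = kr 835,171.34

kr 835,171.34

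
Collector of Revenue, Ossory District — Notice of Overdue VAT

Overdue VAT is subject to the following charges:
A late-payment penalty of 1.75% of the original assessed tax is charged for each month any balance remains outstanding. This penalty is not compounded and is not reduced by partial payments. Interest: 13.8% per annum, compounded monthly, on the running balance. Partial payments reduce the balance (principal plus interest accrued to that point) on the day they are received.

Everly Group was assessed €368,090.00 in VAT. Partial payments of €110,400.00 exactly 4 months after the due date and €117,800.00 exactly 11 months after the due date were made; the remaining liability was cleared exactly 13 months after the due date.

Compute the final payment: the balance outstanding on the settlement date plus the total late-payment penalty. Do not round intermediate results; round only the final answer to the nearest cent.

Monthly rate = 13.8% ÷ 12 = 1.15%
Balance at month 4: €368,090.0000 × (1 + 0.0115)^4 = €385,316.4651…
After €110,400.00 payment: €385,316.4651… − €110,400.00 = €274,916.4651…
Balance at month 11: €274,916.4651… × (1 + 0.0115)^7 = €297,825.5558…
After €117,800.00 payment: €297,825.5558… − €117,800.00 = €180,025.5558…
Balance at month 13: €180,025.5558… × (1 + 0.0115)^2 = €184,189.9519…
Penalty: 13 × 1.75% × €368,090.00 = €83,740.48…
Final settlement = outstanding balance + penalty = €184,189.9519… + €83,740.48… = €267,930.43

€267,930.43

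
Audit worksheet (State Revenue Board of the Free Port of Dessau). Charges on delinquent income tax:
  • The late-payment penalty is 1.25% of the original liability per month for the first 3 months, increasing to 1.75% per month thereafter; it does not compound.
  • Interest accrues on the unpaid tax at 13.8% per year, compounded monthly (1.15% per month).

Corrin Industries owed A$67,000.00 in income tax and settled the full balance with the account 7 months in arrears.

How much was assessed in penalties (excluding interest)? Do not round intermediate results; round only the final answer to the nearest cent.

Penalty, months 1–3: 3 × 1.25% × A$67,000.00 = A$2,512.50
Penalty, months 4–7: 4 × 1.75% × A$67,000.00 = A$4,690.00
Total penalty = A$2,512.50 + A$4,690.00 = A$7,202.50

A$7,202.50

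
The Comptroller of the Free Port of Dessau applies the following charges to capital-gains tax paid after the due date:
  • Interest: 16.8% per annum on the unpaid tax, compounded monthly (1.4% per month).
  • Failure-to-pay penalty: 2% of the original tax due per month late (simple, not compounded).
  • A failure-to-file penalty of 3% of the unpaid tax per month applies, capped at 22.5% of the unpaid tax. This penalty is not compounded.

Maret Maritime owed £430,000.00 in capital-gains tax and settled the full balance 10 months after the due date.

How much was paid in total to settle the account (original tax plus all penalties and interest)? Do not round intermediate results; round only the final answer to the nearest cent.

£676,887.72

Failure-to-file: 10 × 3% × £430,000.00 = £129,000.00, capped at 22.5% × £430,000.00 = £96,750.00
Failure-to-pay penalty = 2% × £430,000.00 × 10 mo = £86,000.00
Interest: £430,000.00 × ((1 + 0.014)^10 − 1) = £430,000.00 × 0.1491575… = £64,137.7183…
Total = £430,000.00 + £182,750.0000 + £64,137.7183… = £676,887.72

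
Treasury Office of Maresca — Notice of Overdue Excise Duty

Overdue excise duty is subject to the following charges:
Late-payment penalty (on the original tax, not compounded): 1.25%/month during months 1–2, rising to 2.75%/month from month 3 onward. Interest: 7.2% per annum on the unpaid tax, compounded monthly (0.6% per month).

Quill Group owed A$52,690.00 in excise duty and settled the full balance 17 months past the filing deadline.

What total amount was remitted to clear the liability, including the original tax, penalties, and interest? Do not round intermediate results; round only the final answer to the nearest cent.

A$81,382.13

Penalty, months 1–2: 2 × 1.25% × A$52,690.00 = A$1,317.25
Penalty, months 3–17: 15 × 2.75% × A$52,690.00 = A$21,734.63…
Interest: A$52,690.00 × ((1 + 0.006)^17 − 1) = A$52,690.00 × 0.1070460… = A$5,640.2544…
Total = A$52,690.00 + A$23,051.8750 + A$5,640.2544… = A$81,382.13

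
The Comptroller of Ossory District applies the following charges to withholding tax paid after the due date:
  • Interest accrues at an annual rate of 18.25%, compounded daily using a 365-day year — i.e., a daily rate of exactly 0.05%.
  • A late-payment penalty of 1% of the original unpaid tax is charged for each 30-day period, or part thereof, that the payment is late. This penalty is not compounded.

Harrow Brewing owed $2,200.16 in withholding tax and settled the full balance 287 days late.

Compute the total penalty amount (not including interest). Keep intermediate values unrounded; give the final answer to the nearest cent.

$220.02

Penalty periods: ⌈287/30⌉ = 10; penalty = 10 × 1% × $2,200.16 = $220.02…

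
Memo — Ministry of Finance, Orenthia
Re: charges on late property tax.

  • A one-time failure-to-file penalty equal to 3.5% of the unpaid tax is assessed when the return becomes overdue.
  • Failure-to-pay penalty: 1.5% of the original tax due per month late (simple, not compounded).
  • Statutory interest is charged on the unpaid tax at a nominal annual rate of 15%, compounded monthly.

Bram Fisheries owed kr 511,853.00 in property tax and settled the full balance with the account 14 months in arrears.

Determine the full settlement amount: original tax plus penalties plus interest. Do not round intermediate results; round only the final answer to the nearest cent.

kr 734,485.89

Failure-to-file penalty: 3.5% × kr 511,853.00 = kr 17,914.86…
Failure-to-pay penalty = 1.5% × kr 511,853.00 × 14 mo = kr 107,489.13
Interest (15%/yr ÷ 12 = 1.25%/month): kr 511,853.00 × ((1 + 0.0125)^14 − 1) = kr 97,228.9079…
Total = kr 511,853.00 + kr 125,403.9850 + kr 97,228.9079… = kr 734,485.89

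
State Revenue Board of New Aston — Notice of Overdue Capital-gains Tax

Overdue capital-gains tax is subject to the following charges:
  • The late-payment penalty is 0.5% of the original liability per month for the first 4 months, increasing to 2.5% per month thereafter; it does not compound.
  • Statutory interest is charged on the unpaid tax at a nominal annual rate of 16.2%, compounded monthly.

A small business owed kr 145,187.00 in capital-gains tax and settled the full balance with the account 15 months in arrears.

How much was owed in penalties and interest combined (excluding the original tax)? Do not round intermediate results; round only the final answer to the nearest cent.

Penalty, months 1–4: 4 × 0.5% × kr 145,187.00 = kr 2,903.74
Penalty, months 5–15: 11 × 2.5% × kr 145,187.00 = kr 39,926.43…
Interest (16.2%/yr ÷ 12 = 1.35%/month): kr 145,187.00 × ((1 + 0.0135)^15 − 1) = kr 32,348.0174…
Penalties + interest = kr 42,830.1650 + kr 32,348.0174… = kr 75,178.18

kr 75,178.18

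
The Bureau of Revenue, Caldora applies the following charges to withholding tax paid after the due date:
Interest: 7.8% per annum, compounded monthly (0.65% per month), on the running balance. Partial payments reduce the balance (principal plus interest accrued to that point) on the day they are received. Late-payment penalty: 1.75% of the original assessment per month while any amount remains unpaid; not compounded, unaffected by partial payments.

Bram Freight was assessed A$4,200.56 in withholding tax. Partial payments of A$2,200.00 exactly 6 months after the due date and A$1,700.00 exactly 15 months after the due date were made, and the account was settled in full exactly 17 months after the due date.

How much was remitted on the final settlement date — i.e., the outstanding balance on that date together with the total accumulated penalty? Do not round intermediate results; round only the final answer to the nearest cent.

A$1,854.64

Balance at month 6: A$4,200.5600 × (1 + 0.0065)^6 = A$4,367.0671…
After A$2,200.00 payment: A$4,367.0671… − A$2,200.00 = A$2,167.0671…
Balance at month 15: A$2,167.0671… × (1 + 0.0065)^9 = A$2,297.1871…
After A$1,700.00 payment: A$2,297.1871… − A$1,700.00 = A$597.1871…
Balance at month 17: A$597.1871… × (1 + 0.0065)^2 = A$604.9758…
Penalty: 17 × 1.75% × A$4,200.56 = A$1,249.67…
Final settlement = outstanding balance + penalty = A$604.9758… + A$1,249.67… = A$1,854.64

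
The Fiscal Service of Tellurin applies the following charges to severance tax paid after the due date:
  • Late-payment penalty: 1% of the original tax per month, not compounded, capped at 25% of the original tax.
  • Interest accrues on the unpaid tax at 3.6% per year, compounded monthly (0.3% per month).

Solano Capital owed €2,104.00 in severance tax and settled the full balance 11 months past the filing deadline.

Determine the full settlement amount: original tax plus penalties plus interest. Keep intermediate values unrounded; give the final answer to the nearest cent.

€2,405.92

Penalty: 11 × 1% × €2,104.00 = €231.44 (below the 25% cap of €526.00)
Interest: €2,104.00 × ((1 + 0.003)^11 − 1) = €2,104.00 × 0.0334995… = €70.4829…
Total = €2,104.00 + €231.4400 + €70.4829… = €2,405.92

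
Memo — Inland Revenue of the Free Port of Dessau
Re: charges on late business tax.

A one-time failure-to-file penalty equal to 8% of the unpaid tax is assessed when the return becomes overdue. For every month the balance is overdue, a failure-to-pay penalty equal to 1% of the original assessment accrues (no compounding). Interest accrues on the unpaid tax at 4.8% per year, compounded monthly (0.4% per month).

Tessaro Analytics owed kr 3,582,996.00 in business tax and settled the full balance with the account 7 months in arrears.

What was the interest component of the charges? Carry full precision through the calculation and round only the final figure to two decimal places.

Interest: kr 3,582,996.00 × ((1 + 0.004)^7 − 1) = kr 3,582,996.00 × 0.0283382… = kr 101,535.8327…

kr 101,535.83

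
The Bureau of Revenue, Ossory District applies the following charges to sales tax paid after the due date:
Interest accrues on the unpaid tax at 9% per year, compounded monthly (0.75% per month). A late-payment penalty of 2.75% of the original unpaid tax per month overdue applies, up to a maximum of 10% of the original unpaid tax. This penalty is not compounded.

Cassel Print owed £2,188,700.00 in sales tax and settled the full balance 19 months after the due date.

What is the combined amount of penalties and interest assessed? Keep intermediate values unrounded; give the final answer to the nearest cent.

£552,734.50

Penalty (uncapped): 19 × 2.75% × £2,188,700.00 = £1,143,595.75; cap = 10% × £2,188,700.00 = £218,870.00 → penalty = £218,870.00
Interest: £2,188,700.00 × ((1 + 0.0075)^19 − 1) = £2,188,700.00 × 0.1525401… = £333,864.4985…
Penalties + interest = £218,870.0000 + £333,864.4985… = £552,734.50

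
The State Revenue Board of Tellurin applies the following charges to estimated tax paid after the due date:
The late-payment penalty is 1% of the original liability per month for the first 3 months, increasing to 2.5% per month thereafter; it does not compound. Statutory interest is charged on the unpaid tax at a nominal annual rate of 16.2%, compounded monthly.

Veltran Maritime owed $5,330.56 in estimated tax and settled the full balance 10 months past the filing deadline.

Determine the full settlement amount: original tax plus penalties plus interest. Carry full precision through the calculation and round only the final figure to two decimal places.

Penalty, months 1–3: 3 × 1% × $5,330.56 = $159.92…
Penalty, months 4–10: 7 × 2.5% × $5,330.56 = $932.85…
Interest (16.2%/yr ÷ 12 = 1.35%/month): $5,330.56 × ((1 + 0.0135)^10 − 1) = $764.9545…
Total = $5,330.56 + $1,092.7648 + $764.9545… = $7,188.28

$7,188.28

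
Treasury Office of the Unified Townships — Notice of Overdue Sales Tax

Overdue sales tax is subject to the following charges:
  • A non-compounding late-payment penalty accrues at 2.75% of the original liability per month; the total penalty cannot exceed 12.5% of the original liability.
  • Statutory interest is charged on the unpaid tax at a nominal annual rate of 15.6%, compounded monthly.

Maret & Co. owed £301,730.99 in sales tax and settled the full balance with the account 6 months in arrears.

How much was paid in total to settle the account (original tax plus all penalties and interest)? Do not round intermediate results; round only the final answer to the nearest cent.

£363,760.66

Penalty (uncapped): 6 × 2.75% × £301,730.99 = £49,785.61…; cap = 12.5% × £301,730.99 = £37,716.37… → penalty = £37,716.37…
Interest (15.6%/yr ÷ 12 = 1.3%/month): £301,730.99 × ((1 + 0.013)^6 − 1) = £24,313.2933…
Total = £301,730.99 + £37,716.3738… + £24,313.2933… = £363,760.66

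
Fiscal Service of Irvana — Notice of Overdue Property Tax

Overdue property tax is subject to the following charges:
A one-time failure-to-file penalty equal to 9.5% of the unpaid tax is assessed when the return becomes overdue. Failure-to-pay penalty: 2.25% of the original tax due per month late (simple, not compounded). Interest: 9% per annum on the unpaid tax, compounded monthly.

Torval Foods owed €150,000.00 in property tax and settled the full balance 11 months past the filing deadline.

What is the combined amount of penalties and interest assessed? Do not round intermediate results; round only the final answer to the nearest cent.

€64,224.66

Failure-to-file penalty: 9.5% × €150,000.00 = €14,250.00
Failure-to-pay penalty: 11 × 2.25% × €150,000.00 = €37,125.00
Interest (9%/yr ÷ 12 = 0.75%/month): €150,000.00 × ((1 + 0.0075)^11 − 1) = €12,849.6622…
Penalties + interest = €51,375.0000 + €12,849.6622… = €64,224.66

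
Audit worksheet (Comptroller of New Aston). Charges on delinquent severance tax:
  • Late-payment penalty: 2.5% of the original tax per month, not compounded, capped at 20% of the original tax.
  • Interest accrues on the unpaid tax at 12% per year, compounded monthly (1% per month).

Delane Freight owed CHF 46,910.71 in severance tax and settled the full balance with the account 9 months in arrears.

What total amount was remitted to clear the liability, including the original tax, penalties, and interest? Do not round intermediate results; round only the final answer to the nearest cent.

CHF 60,687.69

Penalty (uncapped): 9 × 2.5% × CHF 46,910.71 = CHF 10,554.91…; cap = 20% × CHF 46,910.71 = CHF 9,382.14… → penalty = CHF 9,382.14…
Interest: CHF 46,910.71 × ((1 + 0.01)^9 − 1) = CHF 46,910.71 × 0.0936853… = CHF 4,394.8427…
Total = CHF 46,910.71 + CHF 9,382.1420 + CHF 4,394.8427… = CHF 60,687.69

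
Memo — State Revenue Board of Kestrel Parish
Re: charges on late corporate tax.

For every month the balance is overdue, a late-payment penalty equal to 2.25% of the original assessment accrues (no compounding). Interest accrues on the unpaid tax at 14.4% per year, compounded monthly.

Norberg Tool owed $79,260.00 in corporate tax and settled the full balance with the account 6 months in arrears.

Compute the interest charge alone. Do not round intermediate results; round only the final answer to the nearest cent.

$5,880.69

Interest (14.4%/yr ÷ 12 = 1.2%/month): $79,260.00 × ((1 + 0.012)^6 − 1) = $5,880.6856…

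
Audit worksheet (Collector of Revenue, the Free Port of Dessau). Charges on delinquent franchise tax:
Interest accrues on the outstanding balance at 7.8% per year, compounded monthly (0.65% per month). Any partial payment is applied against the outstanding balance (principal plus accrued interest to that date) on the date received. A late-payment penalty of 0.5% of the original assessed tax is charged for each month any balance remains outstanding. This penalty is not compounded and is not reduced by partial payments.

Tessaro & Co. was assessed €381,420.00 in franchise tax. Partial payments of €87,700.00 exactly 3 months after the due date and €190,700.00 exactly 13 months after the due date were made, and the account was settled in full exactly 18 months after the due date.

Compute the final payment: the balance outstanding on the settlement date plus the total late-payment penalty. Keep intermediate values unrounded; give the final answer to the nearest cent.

€169,297.30

Balance at month 3: €381,420.0000 × (1 + 0.0065)^3 = €388,906.1397…
After €87,700.00 payment: €388,906.1397… − €87,700.00 = €301,206.1397…
Balance at month 13: €301,206.1397… × (1 + 0.0065)^10 = €321,367.2470…
After €190,700.00 payment: €321,367.2470… − €190,700.00 = €130,667.2470…
Balance at month 18: €130,667.2470… × (1 + 0.0065)^5 = €134,969.4995…
Penalty: 18 × 0.5% × €381,420.00 = €34,327.80
Final settlement = outstanding balance + penalty = €134,969.4995… + €34,327.80 = €169,297.30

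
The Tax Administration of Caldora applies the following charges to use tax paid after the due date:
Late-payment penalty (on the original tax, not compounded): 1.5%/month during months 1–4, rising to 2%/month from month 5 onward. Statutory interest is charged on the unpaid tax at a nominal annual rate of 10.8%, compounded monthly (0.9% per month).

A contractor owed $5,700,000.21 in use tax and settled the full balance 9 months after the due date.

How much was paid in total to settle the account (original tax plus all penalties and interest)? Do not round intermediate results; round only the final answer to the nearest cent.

$7,090,675.26

Penalty, months 1–4: 4 × 1.5% × $5,700,000.21 = $342,000.01…
Penalty, months 5–9: 5 × 2% × $5,700,000.21 = $570,000.02…
Interest: $5,700,000.21 × ((1 + 0.009)^9 − 1) = $5,700,000.21 × 0.0839781… = $478,675.0176…
Total = $5,700,000.21 + $912,000.0336 + $478,675.0176… = $7,090,675.26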